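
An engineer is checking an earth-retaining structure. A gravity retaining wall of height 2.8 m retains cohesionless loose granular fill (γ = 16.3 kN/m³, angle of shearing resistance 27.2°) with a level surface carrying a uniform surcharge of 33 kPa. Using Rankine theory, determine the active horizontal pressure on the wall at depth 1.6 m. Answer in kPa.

K_a = (1 − sin φ)/(1 + sin φ) = 0.3726.
σ_v = γz + q = 16.3 × 1.6 + 33 = 59.08 kPa.
σ_h = K_a σ_v = 0.3726 × 59.08 = 22.01 kPa.

22.0 kPa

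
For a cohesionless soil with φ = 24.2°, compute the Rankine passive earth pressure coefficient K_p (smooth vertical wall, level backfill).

K_p = (1 + sin φ)/(1 − sin φ) = tan²(45° + 24.2°/2) = 2.389.

2.39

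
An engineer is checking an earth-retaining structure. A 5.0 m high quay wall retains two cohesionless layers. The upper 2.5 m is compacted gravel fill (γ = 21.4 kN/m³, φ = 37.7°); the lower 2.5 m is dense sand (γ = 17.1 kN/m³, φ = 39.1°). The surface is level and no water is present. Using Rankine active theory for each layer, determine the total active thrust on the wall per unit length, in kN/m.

K_a1 = tan²(45°−37.7°/2) = 0.2411; K_a2 = tan²(45°−39.1°/2) = 0.2265.
Layer 1: σ at base = K_a1 γ₁ h₁ = 12.90 kPa; P₁ = ½×12.90×2.5 = 16.12.
Layer 2: σ_v at top = γ₁h₁ = 53.50; σ_h top = K_a2×53.50 = 12.12; σ_h base = K_a2×(53.50+17.1×2.5) = 21.80.
P₂ = ½(12.12+21.80)×2.5 = 42.40. Total P_a = 16.12+42.40 = 58.52 kN/m.

58.5 kN/m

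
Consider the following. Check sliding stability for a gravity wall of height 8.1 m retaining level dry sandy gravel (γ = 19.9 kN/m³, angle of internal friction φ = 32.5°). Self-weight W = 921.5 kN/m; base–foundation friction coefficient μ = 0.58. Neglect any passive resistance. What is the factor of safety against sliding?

K_a = tan²(45° − 32.5°/2) = 0.3010.
P_a = ½K_aγH² = 0.5×0.3010×19.9×8.1² = 196.5 kN/m, acting at H/3 = 2.700 m above the base.
FS_sliding = μW / P_a = 0.58×921.5 / 196.5 = 2.720.

2.72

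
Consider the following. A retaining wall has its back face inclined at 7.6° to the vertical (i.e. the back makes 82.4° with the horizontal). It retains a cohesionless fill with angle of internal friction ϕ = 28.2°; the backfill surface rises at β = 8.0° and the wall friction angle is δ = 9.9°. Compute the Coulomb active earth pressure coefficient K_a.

0.431

K_a = sin²(α+φ) / [sin²α · sin(α−δ) · (1 + √{sin(φ+δ)sin(φ−β) / (sin(α−δ)sin(α+β))})²].
With α = 82.4°, φ = 28.2°, δ = 9.9°, β = 8.0°: K_a = 0.4312.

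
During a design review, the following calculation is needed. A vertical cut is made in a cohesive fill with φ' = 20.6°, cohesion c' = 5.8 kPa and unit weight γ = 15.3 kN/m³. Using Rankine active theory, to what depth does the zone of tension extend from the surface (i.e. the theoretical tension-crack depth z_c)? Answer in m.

K_a = tan²(45° − 20.6°/2) = 0.4795; √K_a = 0.6924.
The active pressure is zero where K_a γ z = 2c√K_a, so z_c = 2c/(γ√K_a) = 2×5.8/(15.3×0.6924) = 1.095 m.

1.09 m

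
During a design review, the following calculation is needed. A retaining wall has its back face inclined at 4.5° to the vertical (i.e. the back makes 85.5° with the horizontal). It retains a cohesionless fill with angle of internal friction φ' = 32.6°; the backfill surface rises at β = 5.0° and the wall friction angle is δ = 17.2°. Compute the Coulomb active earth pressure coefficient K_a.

0.322

K_a = sin²(α+φ) / [sin²α · sin(α−δ) · (1 + √{sin(φ+δ)sin(φ−β) / (sin(α−δ)sin(α+β))})²].
With α = 85.5°, φ = 32.6°, δ = 17.2°, β = 5.0°: K_a = 0.3222.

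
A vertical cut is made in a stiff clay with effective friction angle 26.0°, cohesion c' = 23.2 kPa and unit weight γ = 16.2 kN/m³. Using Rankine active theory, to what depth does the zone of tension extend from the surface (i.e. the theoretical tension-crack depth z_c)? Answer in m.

4.58 m

K_a = tan²(45° − 26.0°/2) = 0.3905; √K_a = 0.6249.
The active pressure is zero where K_a γ z = 2c√K_a, so z_c = 2c/(γ√K_a) = 2×23.2/(16.2×0.6249) = 4.584 m.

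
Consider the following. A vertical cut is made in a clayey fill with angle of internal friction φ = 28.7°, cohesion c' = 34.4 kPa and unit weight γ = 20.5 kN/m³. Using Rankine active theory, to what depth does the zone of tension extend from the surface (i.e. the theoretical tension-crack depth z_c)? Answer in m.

5.66 m

K_a = tan²(45° − 28.7°/2) = 0.3511; √K_a = 0.5926.
The active pressure is zero where K_a γ z = 2c√K_a, so z_c = 2c/(γ√K_a) = 2×34.4/(20.5×0.5926) = 5.664 m.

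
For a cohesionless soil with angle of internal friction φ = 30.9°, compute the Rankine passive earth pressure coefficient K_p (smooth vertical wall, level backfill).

K_p = (1 + sin φ)/(1 − sin φ) = tan²(45° + 30.9°/2) = 3.111.

3.11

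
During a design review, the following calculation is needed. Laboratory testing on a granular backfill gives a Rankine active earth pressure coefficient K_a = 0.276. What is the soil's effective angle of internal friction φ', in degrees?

K_a = tan²(45° − φ/2) ⇒ 45° − φ/2 = arctan(√0.276) = 27.72°.
φ = 2(45° − 27.72°) = 34.57°.

34.6°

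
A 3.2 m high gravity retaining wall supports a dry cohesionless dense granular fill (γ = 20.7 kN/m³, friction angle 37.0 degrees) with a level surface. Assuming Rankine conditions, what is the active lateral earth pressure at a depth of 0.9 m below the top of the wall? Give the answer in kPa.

K_a = (1 − sin φ)/(1 + sin φ) = 0.2486.
σ_h = K_a γ z = 0.2486 × 20.7 × 0.9 = 4.631 kPa.

4.63 kPa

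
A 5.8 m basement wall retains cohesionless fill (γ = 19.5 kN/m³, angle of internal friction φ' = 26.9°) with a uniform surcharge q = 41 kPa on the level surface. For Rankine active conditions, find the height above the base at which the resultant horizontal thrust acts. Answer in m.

2.34 m

K_a = 0.3770.
Triangular part P₁ = ½K_aγH² = 123.7 at H/3 = 1.933 m; rectangular part P₂ = K_a q H = 89.65 at H/2 = 2.900 m.
ȳ = (P₁·1.933 + P₂·2.900)/(P₁+P₂) = 2.340 m.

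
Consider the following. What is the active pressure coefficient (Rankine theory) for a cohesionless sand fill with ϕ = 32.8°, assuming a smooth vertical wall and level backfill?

K_a = (1 − sin φ)/(1 + sin φ) = (1 − sin 32.8°)/(1 + sin 32.8°) = 0.2973.

0.297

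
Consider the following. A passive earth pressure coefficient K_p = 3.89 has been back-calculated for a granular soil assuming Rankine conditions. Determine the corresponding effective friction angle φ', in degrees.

K_p = (1+sin φ)/(1−sin φ) ⇒ sin φ = (K_p − 1)/(K_p + 1) = 0.5910.
φ = arcsin(0.5910) = 36.23°.

36.2°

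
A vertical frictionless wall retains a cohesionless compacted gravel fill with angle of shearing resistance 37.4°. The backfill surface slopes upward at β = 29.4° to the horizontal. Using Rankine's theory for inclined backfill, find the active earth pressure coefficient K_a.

0.364

K_a = cos β · (cos β − √(cos²β − cos²φ)) / (cos β + √(cos²β − cos²φ)).
cos β = 0.8712, cos φ = 0.7944, √(cos²β − cos²φ) = 0.3577.
K_a = 0.8712 × (0.8712 − 0.3577)/(0.8712 + 0.3577) = 0.3641.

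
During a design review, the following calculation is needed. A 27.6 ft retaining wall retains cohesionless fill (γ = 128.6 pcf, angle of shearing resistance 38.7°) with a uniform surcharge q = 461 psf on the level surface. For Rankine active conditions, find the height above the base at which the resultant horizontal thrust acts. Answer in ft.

K_a = 0.2306.
Triangular part P₁ = ½K_aγH² = 11290 at H/3 = 9.200 ft; rectangular part P₂ = K_a q H = 2934 at H/2 = 13.80 ft.
ȳ = (P₁·9.200 + P₂·13.80)/(P₁+P₂) = 10.15 ft.

10.1 ft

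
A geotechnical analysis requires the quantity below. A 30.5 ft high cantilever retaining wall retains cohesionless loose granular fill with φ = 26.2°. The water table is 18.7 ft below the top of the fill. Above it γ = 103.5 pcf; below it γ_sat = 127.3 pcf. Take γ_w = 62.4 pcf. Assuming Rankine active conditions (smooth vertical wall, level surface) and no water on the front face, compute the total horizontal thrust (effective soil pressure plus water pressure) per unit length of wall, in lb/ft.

K_a = tan²(45° − φ/2) = 0.3874.
γ' = 127.3 − 62.4 = 64.90 pcf. Depth below WT = 11.8 ft.
σ'_h at WT = K_a γ d_w = 749.9 psf; at base = 749.9 + K_a γ' × 11.8 = 1047 psf.
P₁ (0–18.7 ft) = ½×749.9×18.7 = 7011. P₂ (18.7–30.5 ft) = ½(749.9+1047)×11.8 = 10600.
P_w = ½ γ_w h₂² = 0.5×62.4×11.8² = 4344. Total = 7011+10600+4344 = 21950 lb/ft.

22000 lb/ft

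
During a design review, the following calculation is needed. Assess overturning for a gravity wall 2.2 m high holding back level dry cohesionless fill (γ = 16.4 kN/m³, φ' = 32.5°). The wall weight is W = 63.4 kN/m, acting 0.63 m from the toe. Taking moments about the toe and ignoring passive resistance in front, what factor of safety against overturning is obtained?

K_a = tan²(45° − 32.5°/2) = 0.3010.
P_a = ½K_aγH² = 0.5×0.3010×16.4×2.2² = 11.95 kN/m, acting at H/3 = 0.7333 m above the base.
Overturning moment M_o = P_a × H/3 = 11.95 × 0.7333 = 8.760.
Resisting moment M_r = W × 0.63 = 63.4 × 0.63 = 39.94.
FS_overturning = M_r/M_o = 39.94/8.760 = 4.560.

4.56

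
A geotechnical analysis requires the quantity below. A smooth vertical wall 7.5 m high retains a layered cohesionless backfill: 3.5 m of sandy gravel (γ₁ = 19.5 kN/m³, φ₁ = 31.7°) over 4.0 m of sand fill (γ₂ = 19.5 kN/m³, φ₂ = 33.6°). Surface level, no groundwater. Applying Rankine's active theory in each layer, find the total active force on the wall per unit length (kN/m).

K_a1 = tan²(45°−31.7°/2) = 0.3111; K_a2 = tan²(45°−33.6°/2) = 0.2875.
Layer 1: σ at base = K_a1 γ₁ h₁ = 21.23 kPa; P₁ = ½×21.23×3.5 = 37.15.
Layer 2: σ_v at top = γ₁h₁ = 68.25; σ_h top = K_a2×68.25 = 19.62; σ_h base = K_a2×(68.25+19.5×4.0) = 42.05.
P₂ = ½(19.62+42.05)×4.0 = 123.3. Total P_a = 37.15+123.3 = 160.5 kN/m.

160 kN/m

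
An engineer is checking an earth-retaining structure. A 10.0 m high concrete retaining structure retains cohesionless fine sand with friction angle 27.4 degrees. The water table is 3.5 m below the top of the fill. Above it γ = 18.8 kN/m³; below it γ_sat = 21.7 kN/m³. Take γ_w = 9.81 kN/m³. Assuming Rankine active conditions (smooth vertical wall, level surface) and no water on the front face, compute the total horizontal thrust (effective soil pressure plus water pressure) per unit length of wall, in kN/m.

501 kN/m

K_a = tan²(45° − φ/2) = 0.3697.
γ' = 21.7 − 9.81 = 11.89 kN/m³. Depth below WT = 6.5 m.
σ'_h at WT = K_a γ d_w = 24.32 kPa; at base = 24.32 + K_a γ' × 6.5 = 52.90 kPa.
P₁ (0–3.5 m) = ½×24.32×3.5 = 42.57. P₂ (3.5–10.0 m) = ½(24.32+52.90)×6.5 = 251.0.
P_w = ½ γ_w h₂² = 0.5×9.81×6.5² = 207.2. Total = 42.57+251.0+207.2 = 500.8 kN/m.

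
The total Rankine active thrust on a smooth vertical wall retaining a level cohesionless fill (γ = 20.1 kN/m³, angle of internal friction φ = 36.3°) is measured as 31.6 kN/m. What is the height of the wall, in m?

K_a = 0.2563. P_a = ½ K_a γ H² ⇒ H = √(2P_a/(K_a γ)).
H = √(2×31.6/(0.2563×20.1)) = 3.503 m.

3.50 m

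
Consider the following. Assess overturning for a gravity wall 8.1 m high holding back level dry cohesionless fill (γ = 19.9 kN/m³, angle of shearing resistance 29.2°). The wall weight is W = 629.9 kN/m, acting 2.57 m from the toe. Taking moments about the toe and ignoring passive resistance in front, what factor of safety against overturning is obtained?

2.67

K_a = tan²(45° − 29.2°/2) = 0.3442.
P_a = ½K_aγH² = 0.5×0.3442×19.9×8.1² = 224.7 kN/m, acting at H/3 = 2.700 m above the base.
Overturning moment M_o = P_a × H/3 = 224.7 × 2.700 = 606.7.
Resisting moment M_r = W × 2.57 = 629.9 × 2.57 = 1619.
FS_overturning = M_r/M_o = 1619/606.7 = 2.668.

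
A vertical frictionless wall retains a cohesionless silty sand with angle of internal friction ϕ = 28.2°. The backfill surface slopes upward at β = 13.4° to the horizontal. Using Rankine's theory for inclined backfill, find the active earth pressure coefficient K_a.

0.394

K_a = cos β · (cos β − √(cos²β − cos²φ)) / (cos β + √(cos²β − cos²φ)).
cos β = 0.9728, cos φ = 0.8813, √(cos²β − cos²φ) = 0.4118.
K_a = 0.9728 × (0.9728 − 0.4118)/(0.9728 + 0.4118) = 0.3941.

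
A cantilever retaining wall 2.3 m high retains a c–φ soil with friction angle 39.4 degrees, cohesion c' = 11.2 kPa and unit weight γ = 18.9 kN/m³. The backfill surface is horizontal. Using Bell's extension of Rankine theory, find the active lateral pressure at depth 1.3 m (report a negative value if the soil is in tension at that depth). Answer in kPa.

K_a = (1 − sin φ)/(1 + sin φ) = 0.2234.
σ_a = K_a γ z − 2c√K_a = 0.2234×18.9×1.3 − 2×11.2×0.4727 = -5.098 kPa.

-5.10 kPa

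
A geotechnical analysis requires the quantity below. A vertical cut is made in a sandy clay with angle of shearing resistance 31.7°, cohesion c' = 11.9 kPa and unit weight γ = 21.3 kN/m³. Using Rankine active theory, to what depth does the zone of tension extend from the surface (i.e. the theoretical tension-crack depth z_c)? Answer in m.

K_a = tan²(45° − 31.7°/2) = 0.3111; √K_a = 0.5577.
The active pressure is zero where K_a γ z = 2c√K_a, so z_c = 2c/(γ√K_a) = 2×11.9/(21.3×0.5577) = 2.003 m.

2.00 m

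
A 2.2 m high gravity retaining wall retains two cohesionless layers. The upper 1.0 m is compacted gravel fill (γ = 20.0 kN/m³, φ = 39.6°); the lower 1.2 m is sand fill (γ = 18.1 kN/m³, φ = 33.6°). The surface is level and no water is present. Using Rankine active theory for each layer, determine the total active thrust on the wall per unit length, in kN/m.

K_a1 = tan²(45°−39.6°/2) = 0.2214; K_a2 = tan²(45°−33.6°/2) = 0.2875.
Layer 1: σ at base = K_a1 γ₁ h₁ = 4.429 kPa; P₁ = ½×4.429×1.0 = 2.214.
Layer 2: σ_v at top = γ₁h₁ = 20.00; σ_h top = K_a2×20.00 = 5.750; σ_h base = K_a2×(20.00+18.1×1.2) = 11.99.
P₂ = ½(5.750+11.99)×1.2 = 10.65. Total P_a = 2.214+10.65 = 12.86 kN/m.

12.9 kN/m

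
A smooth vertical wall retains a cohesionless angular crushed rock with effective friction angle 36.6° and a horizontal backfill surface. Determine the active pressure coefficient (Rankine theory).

K_a = tan²(45° − φ/2) = tan²(26.70°) = 0.2530.

0.253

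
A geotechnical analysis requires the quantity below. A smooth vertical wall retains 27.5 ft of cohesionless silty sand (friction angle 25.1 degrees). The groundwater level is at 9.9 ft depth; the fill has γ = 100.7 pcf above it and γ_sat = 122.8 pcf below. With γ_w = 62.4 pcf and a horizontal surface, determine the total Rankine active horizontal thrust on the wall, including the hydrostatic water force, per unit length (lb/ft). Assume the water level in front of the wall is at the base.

22500 lb/ft

K_a = tan²(45° − φ/2) = 0.4043.
γ' = 122.8 − 62.4 = 60.40 pcf. Depth below WT = 17.6 ft.
σ'_h at WT = K_a γ d_w = 403.1 psf; at base = 403.1 + K_a γ' × 17.6 = 832.8 psf.
P₁ (0–9.9 ft) = ½×403.1×9.9 = 1995. P₂ (9.9–27.5 ft) = ½(403.1+832.8)×17.6 = 10880.
P_w = ½ γ_w h₂² = 0.5×62.4×17.6² = 9665. Total = 1995+10880+9665 = 22540 lb/ft.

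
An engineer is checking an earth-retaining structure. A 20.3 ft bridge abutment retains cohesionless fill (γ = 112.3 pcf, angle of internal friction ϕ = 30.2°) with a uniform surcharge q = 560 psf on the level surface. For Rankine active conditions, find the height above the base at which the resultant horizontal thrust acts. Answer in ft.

7.88 ft

K_a = 0.3307.
Triangular part P₁ = ½K_aγH² = 7651 at H/3 = 6.767 ft; rectangular part P₂ = K_a q H = 3759 at H/2 = 10.15 ft.
ȳ = (P₁·6.767 + P₂·10.15)/(P₁+P₂) = 7.881 ft.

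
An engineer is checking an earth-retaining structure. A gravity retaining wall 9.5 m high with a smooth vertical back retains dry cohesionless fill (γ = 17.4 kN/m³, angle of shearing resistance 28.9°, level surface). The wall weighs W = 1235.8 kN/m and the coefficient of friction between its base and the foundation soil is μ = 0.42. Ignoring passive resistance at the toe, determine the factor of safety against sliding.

K_a = tan²(45° − 28.9°/2) = 0.3484.
P_a = ½K_aγH² = 0.5×0.3484×17.4×9.5² = 273.5 kN/m, acting at H/3 = 3.167 m above the base.
FS_sliding = μW / P_a = 0.42×1235.8 / 273.5 = 1.898.

1.90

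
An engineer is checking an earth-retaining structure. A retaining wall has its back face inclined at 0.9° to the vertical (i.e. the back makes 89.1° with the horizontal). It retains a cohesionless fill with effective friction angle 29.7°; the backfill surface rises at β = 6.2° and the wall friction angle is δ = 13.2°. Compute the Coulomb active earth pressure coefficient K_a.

0.338

K_a = sin²(α+φ) / [sin²α · sin(α−δ) · (1 + √{sin(φ+δ)sin(φ−β) / (sin(α−δ)sin(α+β))})²].
With α = 89.1°, φ = 29.7°, δ = 13.2°, β = 6.2°: K_a = 0.3382.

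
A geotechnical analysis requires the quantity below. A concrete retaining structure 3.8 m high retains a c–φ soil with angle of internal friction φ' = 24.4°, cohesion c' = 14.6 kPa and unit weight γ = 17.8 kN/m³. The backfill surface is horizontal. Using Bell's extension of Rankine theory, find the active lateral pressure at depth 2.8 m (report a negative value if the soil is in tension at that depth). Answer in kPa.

1.88 kPa

K_a = (1 − sin φ)/(1 + sin φ) = 0.4153.
σ_a = K_a γ z − 2c√K_a = 0.4153×17.8×2.8 − 2×14.6×0.6445 = 1.882 kPa.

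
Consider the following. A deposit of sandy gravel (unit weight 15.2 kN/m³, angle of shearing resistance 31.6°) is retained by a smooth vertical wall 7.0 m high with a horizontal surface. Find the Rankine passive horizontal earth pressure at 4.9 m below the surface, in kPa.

238 kPa

K_p = (1 + sin φ)/(1 − sin φ) = 3.202.
σ_h = K_p γ z = 3.202 × 15.2 × 4.9 = 238.5 kPa.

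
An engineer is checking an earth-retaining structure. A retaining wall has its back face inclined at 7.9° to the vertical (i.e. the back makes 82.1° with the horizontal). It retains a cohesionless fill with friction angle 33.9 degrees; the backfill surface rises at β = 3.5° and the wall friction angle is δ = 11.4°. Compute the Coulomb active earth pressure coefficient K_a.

K_a = sin²(α+φ) / [sin²α · sin(α−δ) · (1 + √{sin(φ+δ)sin(φ−β) / (sin(α−δ)sin(α+β))})²].
With α = 82.1°, φ = 33.9°, δ = 11.4°, β = 3.5°: K_a = 0.3331.

0.333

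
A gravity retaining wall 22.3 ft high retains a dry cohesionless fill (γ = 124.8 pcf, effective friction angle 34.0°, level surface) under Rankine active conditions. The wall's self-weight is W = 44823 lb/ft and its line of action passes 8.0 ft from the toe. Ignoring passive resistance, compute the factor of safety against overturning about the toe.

5.50

K_a = tan²(45° − 34.0°/2) = 0.2827.
P_a = ½K_aγH² = 0.5×0.2827×124.8×22.3² = 8773 lb/ft, acting at H/3 = 7.433 ft above the base.
Overturning moment M_o = P_a × H/3 = 8773 × 7.433 = 65210.
Resisting moment M_r = W × 8.0 = 44823 × 8.0 = 358600.
FS_overturning = M_r/M_o = 358600/65210 = 5.499.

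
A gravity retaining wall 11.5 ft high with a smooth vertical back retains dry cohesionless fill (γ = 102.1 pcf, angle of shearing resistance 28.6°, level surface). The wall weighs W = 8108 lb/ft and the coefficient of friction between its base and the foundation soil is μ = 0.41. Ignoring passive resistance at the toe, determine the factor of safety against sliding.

1.40

K_a = tan²(45° − 28.6°/2) = 0.3525.
P_a = ½K_aγH² = 0.5×0.3525×102.1×11.5² = 2380 lb/ft, acting at H/3 = 3.833 ft above the base.
FS_sliding = μW / P_a = 0.41×8108 / 2380 = 1.397.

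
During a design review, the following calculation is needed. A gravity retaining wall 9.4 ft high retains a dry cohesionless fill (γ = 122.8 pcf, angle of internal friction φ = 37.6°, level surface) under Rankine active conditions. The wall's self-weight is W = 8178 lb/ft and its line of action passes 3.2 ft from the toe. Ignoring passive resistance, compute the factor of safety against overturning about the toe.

6.36

K_a = tan²(45° − 37.6°/2) = 0.2421.
P_a = ½K_aγH² = 0.5×0.2421×122.8×9.4² = 1314 lb/ft, acting at H/3 = 3.133 ft above the base.
Overturning moment M_o = P_a × H/3 = 1314 × 3.133 = 4116.
Resisting moment M_r = W × 3.2 = 8178 × 3.2 = 26170.
FS_overturning = M_r/M_o = 26170/4116 = 6.358.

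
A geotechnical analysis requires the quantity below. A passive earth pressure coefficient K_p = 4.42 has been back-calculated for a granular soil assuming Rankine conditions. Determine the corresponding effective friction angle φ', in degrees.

K_p = (1+sin φ)/(1−sin φ) ⇒ sin φ = (K_p − 1)/(K_p + 1) = 0.6310.
φ = arcsin(0.6310) = 39.12°.

39.1°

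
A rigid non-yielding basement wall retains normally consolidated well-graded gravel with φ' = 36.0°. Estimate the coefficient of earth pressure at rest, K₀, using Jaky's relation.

0.412

K₀ = 1 − sin φ' = 1 − sin 36.0° = 0.4122.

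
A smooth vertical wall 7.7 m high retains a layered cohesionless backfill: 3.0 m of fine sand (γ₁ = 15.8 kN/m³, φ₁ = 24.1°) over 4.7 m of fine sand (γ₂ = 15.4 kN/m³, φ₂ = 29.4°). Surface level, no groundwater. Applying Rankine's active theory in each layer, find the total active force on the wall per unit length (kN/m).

K_a1 = tan²(45°−24.1°/2) = 0.4201; K_a2 = tan²(45°−29.4°/2) = 0.3415.
Layer 1: σ at base = K_a1 γ₁ h₁ = 19.91 kPa; P₁ = ½×19.91×3.0 = 29.87.
Layer 2: σ_v at top = γ₁h₁ = 47.40; σ_h top = K_a2×47.40 = 16.19; σ_h base = K_a2×(47.40+15.4×4.7) = 40.90.
P₂ = ½(16.19+40.90)×4.7 = 134.2. Total P_a = 29.87+134.2 = 164.0 kN/m.

164 kN/m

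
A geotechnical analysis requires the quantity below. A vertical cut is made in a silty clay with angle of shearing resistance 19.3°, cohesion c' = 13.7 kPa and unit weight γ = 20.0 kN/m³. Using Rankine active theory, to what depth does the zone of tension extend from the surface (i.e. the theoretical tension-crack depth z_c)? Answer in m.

1.93 m

K_a = tan²(45° − 19.3°/2) = 0.5032; √K_a = 0.7094.
The active pressure is zero where K_a γ z = 2c√K_a, so z_c = 2c/(γ√K_a) = 2×13.7/(20.0×0.7094) = 1.931 m.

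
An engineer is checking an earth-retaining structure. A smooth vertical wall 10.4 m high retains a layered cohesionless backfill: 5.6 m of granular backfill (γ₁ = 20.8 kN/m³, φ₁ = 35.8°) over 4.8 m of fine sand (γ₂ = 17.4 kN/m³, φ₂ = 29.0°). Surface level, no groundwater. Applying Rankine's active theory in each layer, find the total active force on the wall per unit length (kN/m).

349 kN/m

K_a1 = tan²(45°−35.8°/2) = 0.2619; K_a2 = tan²(45°−29.0°/2) = 0.3470.
Layer 1: σ at base = K_a1 γ₁ h₁ = 30.50 kPa; P₁ = ½×30.50×5.6 = 85.41.
Layer 2: σ_v at top = γ₁h₁ = 116.5; σ_h top = K_a2×116.5 = 40.42; σ_h base = K_a2×(116.5+17.4×4.8) = 69.39.
P₂ = ½(40.42+69.39)×4.8 = 263.5. Total P_a = 85.41+263.5 = 348.9 kN/m.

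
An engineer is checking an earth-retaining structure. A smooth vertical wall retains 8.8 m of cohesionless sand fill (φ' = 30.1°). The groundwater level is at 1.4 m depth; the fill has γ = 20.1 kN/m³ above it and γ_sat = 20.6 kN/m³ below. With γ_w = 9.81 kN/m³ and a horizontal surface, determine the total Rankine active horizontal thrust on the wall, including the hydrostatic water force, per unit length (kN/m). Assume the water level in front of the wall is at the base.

K_a = tan²(45° − φ/2) = 0.3320.
γ' = 20.6 − 9.81 = 10.79 kN/m³. Depth below WT = 7.4 m.
σ'_h at WT = K_a γ d_w = 9.342 kPa; at base = 9.342 + K_a γ' × 7.4 = 35.85 kPa.
P₁ (0–1.4 m) = ½×9.342×1.4 = 6.540. P₂ (1.4–8.8 m) = ½(9.342+35.85)×7.4 = 167.2.
P_w = ½ γ_w h₂² = 0.5×9.81×7.4² = 268.6. Total = 6.540+167.2+268.6 = 442.4 kN/m.

442 kN/m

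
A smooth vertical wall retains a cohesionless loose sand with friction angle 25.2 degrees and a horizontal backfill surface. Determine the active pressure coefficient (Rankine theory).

0.403

K_a = (1 − sin φ)/(1 + sin φ) = (1 − sin 25.2°)/(1 + sin 25.2°) = 0.4027.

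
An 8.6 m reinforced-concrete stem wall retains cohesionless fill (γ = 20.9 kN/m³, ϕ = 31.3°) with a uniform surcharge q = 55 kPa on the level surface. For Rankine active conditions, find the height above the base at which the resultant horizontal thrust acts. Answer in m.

K_a = 0.3162.
Triangular part P₁ = ½K_aγH² = 244.4 at H/3 = 2.867 m; rectangular part P₂ = K_a q H = 149.6 at H/2 = 4.300 m.
ȳ = (P₁·2.867 + P₂·4.300)/(P₁+P₂) = 3.411 m.

3.41 m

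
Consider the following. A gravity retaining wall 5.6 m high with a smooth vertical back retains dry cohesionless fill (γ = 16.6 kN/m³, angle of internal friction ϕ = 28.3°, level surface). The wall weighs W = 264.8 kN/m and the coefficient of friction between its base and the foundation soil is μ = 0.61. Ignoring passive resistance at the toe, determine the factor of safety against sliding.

1.74

K_a = tan²(45° − 28.3°/2) = 0.3568.
P_a = ½K_aγH² = 0.5×0.3568×16.6×5.6² = 92.86 kN/m, acting at H/3 = 1.867 m above the base.
FS_sliding = μW / P_a = 0.61×264.8 / 92.86 = 1.739.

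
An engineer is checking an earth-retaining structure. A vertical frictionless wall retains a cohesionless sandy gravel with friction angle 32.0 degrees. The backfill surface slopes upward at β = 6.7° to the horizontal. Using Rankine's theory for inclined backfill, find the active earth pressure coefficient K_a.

K_a = cos β · (cos β − √(cos²β − cos²φ)) / (cos β + √(cos²β − cos²φ)).
cos β = 0.9932, cos φ = 0.8480, √(cos²β − cos²φ) = 0.5169.
K_a = 0.9932 × (0.9932 − 0.5169)/(0.9932 + 0.5169) = 0.3132.

0.313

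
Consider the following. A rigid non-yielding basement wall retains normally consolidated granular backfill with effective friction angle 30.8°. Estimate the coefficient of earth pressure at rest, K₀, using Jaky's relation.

0.488

K₀ = 1 − sin φ' = 1 − sin 30.8° = 0.4880.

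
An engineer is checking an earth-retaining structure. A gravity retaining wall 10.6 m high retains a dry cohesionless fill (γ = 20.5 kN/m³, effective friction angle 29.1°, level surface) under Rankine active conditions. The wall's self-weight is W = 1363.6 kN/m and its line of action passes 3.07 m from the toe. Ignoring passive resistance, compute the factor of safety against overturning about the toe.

2.98

K_a = tan²(45° − 29.1°/2) = 0.3456.
P_a = ½K_aγH² = 0.5×0.3456×20.5×10.6² = 398.0 kN/m, acting at H/3 = 3.533 m above the base.
Overturning moment M_o = P_a × H/3 = 398.0 × 3.533 = 1406.
Resisting moment M_r = W × 3.07 = 1363.6 × 3.07 = 4186.
FS_overturning = M_r/M_o = 4186/1406 = 2.977.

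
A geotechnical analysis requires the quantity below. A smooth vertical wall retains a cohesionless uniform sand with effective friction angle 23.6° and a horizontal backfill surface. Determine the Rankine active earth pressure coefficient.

K_a = (1 − sin φ)/(1 + sin φ) = (1 − sin 23.6°)/(1 + sin 23.6°) = 0.4282.

0.428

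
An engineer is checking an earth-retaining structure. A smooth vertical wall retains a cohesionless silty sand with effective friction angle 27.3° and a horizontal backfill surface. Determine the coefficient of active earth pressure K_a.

0.371

K_a = tan²(45° − φ/2) = tan²(31.35°) = 0.3711.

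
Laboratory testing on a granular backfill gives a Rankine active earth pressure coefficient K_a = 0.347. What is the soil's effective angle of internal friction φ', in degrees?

K_a = tan²(45° − φ/2) ⇒ 45° − φ/2 = arctan(√0.347) = 30.50°.
φ = 2(45° − 30.50°) = 29.00°.

29.0°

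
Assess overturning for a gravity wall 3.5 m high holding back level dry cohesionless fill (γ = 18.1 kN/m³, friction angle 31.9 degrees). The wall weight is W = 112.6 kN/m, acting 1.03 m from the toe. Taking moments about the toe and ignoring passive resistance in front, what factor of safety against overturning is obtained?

K_a = tan²(45° − 31.9°/2) = 0.3085.
P_a = ½K_aγH² = 0.5×0.3085×18.1×3.5² = 34.20 kN/m, acting at H/3 = 1.167 m above the base.
Overturning moment M_o = P_a × H/3 = 34.20 × 1.167 = 39.90.
Resisting moment M_r = W × 1.03 = 112.6 × 1.03 = 116.0.
FS_overturning = M_r/M_o = 116.0/39.90 = 2.906.

2.91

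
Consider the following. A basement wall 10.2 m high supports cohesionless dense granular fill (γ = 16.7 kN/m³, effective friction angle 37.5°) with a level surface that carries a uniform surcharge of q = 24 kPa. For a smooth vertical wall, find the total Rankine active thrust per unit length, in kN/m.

K_a = tan²(45° − φ/2) = 0.2432.
Soil triangle: ½ K_a γ H² = 0.5×0.2432×16.7×10.2² = 211.3 kN/m.
Surcharge rectangle: K_a q H = 0.2432×24×10.2 = 59.53 kN/m.
Total = 211.3 + 59.53 = 270.8 kN/m.

271 kN/m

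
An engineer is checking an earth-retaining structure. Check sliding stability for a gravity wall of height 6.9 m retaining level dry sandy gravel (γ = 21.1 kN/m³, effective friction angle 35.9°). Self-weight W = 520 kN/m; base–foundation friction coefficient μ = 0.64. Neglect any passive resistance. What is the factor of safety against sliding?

K_a = tan²(45° − 35.9°/2) = 0.2607.
P_a = ½K_aγH² = 0.5×0.2607×21.1×6.9² = 131.0 kN/m, acting at H/3 = 2.300 m above the base.
FS_sliding = μW / P_a = 0.64×520 / 131.0 = 2.541.

2.54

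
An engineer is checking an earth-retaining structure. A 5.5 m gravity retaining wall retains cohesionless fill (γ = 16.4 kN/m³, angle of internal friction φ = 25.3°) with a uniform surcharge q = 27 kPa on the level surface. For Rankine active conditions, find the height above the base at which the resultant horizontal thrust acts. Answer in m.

K_a = 0.4012.
Triangular part P₁ = ½K_aγH² = 99.52 at H/3 = 1.833 m; rectangular part P₂ = K_a q H = 59.58 at H/2 = 2.750 m.
ȳ = (P₁·1.833 + P₂·2.750)/(P₁+P₂) = 2.177 m.

2.18 m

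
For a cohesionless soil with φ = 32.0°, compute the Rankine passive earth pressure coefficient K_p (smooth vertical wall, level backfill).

3.25

K_p = (1 + sin φ)/(1 − sin φ) = tan²(45° + 32.0°/2) = 3.255.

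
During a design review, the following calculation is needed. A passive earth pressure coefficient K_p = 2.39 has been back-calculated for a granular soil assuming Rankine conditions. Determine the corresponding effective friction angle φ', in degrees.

K_p = (1+sin φ)/(1−sin φ) ⇒ sin φ = (K_p − 1)/(K_p + 1) = 0.4100.
φ = arcsin(0.4100) = 24.21°.

24.2°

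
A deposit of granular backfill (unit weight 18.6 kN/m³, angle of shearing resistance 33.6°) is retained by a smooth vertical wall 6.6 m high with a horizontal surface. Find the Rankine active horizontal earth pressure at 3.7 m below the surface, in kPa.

K_a = (1 − sin φ)/(1 + sin φ) = 0.2875.
σ_h = K_a γ z = 0.2875 × 18.6 × 3.7 = 19.79 kPa.

19.8 kPa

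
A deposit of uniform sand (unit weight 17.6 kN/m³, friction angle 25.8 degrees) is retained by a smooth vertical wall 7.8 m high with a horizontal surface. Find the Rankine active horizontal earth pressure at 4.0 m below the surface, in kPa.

K_a = (1 − sin φ)/(1 + sin φ) = 0.3935.
σ_h = K_a γ z = 0.3935 × 17.6 × 4.0 = 27.70 kPa.

27.7 kPa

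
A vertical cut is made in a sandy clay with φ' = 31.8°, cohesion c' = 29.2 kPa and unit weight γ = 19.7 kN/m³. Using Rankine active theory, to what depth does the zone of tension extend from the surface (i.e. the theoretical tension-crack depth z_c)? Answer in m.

5.33 m

K_a = tan²(45° − 31.8°/2) = 0.3098; √K_a = 0.5566.
The active pressure is zero where K_a γ z = 2c√K_a, so z_c = 2c/(γ√K_a) = 2×29.2/(19.7×0.5566) = 5.326 m.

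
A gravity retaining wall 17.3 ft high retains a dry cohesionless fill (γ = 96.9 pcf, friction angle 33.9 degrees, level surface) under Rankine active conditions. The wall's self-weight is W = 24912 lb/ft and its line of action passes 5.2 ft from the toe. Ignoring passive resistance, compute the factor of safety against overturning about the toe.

K_a = tan²(45° − 33.9°/2) = 0.2839.
P_a = ½K_aγH² = 0.5×0.2839×96.9×17.3² = 4117 lb/ft, acting at H/3 = 5.767 ft above the base.
Overturning moment M_o = P_a × H/3 = 4117 × 5.767 = 23740.
Resisting moment M_r = W × 5.2 = 24912 × 5.2 = 129500.
FS_overturning = M_r/M_o = 129500/23740 = 5.457.

5.46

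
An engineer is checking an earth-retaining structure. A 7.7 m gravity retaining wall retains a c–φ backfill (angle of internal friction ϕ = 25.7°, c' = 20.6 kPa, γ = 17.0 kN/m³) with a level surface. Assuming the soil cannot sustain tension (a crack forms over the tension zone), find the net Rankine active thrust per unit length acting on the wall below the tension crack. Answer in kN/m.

K_a = 0.3950; √K_a = 0.6285.
Tension-crack depth z_c = 2c/(γ√K_a) = 2×20.6/(17.0×0.6285) = 3.856 m.
σ_a at base = K_a γ H − 2c√K_a = 0.3950×17.0×7.7 − 2×20.6×0.6285 = 25.81 kPa.
P_a = ½ × 25.81 × (H − z_c) = 0.5×25.81×3.844 = 49.62 kN/m.

49.6 kN/m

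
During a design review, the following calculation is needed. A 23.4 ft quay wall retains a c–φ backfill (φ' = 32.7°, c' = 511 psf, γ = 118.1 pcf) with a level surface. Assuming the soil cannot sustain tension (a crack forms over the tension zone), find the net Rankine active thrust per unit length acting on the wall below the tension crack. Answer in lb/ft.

K_a = 0.2985; √K_a = 0.5464.
Tension-crack depth z_c = 2c/(γ√K_a) = 2×511/(118.1×0.5464) = 15.84 ft.
σ_a at base = K_a γ H − 2c√K_a = 0.2985×118.1×23.4 − 2×511×0.5464 = 266.5 psf.
P_a = ½ × 266.5 × (H − z_c) = 0.5×266.5×7.561 = 1008 lb/ft.

1010 lb/ft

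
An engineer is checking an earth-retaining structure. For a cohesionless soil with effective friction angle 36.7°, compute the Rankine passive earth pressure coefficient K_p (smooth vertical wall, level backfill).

K_p = (1 + sin φ)/(1 − sin φ) = tan²(45° + 36.7°/2) = 3.970.

3.97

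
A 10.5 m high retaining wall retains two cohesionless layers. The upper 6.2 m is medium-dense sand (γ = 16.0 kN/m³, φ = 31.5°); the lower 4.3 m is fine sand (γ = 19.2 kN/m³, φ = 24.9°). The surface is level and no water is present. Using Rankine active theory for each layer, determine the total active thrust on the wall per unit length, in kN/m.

343 kN/m

K_a1 = tan²(45°−31.5°/2) = 0.3136; K_a2 = tan²(45°−24.9°/2) = 0.4074.
Layer 1: σ at base = K_a1 γ₁ h₁ = 31.11 kPa; P₁ = ½×31.11×6.2 = 96.45.
Layer 2: σ_v at top = γ₁h₁ = 99.20; σ_h top = K_a2×99.20 = 40.42; σ_h base = K_a2×(99.20+19.2×4.3) = 74.05.
P₂ = ½(40.42+74.05)×4.3 = 246.1. Total P_a = 96.45+246.1 = 342.6 kN/m.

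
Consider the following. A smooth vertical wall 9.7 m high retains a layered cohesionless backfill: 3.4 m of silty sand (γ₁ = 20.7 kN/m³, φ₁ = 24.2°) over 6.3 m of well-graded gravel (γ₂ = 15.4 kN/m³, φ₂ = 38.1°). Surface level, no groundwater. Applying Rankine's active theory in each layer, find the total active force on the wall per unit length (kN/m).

227 kN/m

K_a1 = tan²(45°−24.2°/2) = 0.4185; K_a2 = tan²(45°−38.1°/2) = 0.2368.
Layer 1: σ at base = K_a1 γ₁ h₁ = 29.46 kPa; P₁ = ½×29.46×3.4 = 50.07.
Layer 2: σ_v at top = γ₁h₁ = 70.38; σ_h top = K_a2×70.38 = 16.67; σ_h base = K_a2×(70.38+15.4×6.3) = 39.65.
P₂ = ½(16.67+39.65)×6.3 = 177.4. Total P_a = 50.07+177.4 = 227.5 kN/m.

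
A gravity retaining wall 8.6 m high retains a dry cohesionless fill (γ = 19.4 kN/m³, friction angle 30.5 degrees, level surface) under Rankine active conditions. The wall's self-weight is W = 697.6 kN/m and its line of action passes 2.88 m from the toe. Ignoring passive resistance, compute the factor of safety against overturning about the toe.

K_a = tan²(45° − 30.5°/2) = 0.3267.
P_a = ½K_aγH² = 0.5×0.3267×19.4×8.6² = 234.4 kN/m, acting at H/3 = 2.867 m above the base.
Overturning moment M_o = P_a × H/3 = 234.4 × 2.867 = 671.8.
Resisting moment M_r = W × 2.88 = 697.6 × 2.88 = 2009.
FS_overturning = M_r/M_o = 2009/671.8 = 2.991.

2.99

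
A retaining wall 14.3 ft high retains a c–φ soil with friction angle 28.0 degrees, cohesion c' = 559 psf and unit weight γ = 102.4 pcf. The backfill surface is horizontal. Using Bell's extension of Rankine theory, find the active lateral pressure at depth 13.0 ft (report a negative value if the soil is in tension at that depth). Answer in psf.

K_a = (1 − sin φ)/(1 + sin φ) = 0.3610.
σ_a = K_a γ z − 2c√K_a = 0.3610×102.4×13.0 − 2×559×0.6009 = -191.2 psf.

-191 psf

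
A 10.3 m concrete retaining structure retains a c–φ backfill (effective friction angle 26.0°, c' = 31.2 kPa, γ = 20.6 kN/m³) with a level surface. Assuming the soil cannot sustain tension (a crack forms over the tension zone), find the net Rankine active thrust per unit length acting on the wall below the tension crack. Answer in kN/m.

K_a = 0.3905; √K_a = 0.6249.
Tension-crack depth z_c = 2c/(γ√K_a) = 2×31.2/(20.6×0.6249) = 4.848 m.
σ_a at base = K_a γ H − 2c√K_a = 0.3905×20.6×10.3 − 2×31.2×0.6249 = 43.86 kPa.
P_a = ½ × 43.86 × (H − z_c) = 0.5×43.86×5.452 = 119.6 kN/m.

120 kN/m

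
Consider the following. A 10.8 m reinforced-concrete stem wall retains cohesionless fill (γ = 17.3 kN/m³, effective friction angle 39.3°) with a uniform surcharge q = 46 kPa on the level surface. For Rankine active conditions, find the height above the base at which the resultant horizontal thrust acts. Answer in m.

4.19 m

K_a = 0.2245.
Triangular part P₁ = ½K_aγH² = 226.5 at H/3 = 3.600 m; rectangular part P₂ = K_a q H = 111.5 at H/2 = 5.400 m.
ȳ = (P₁·3.600 + P₂·5.400)/(P₁+P₂) = 4.194 m.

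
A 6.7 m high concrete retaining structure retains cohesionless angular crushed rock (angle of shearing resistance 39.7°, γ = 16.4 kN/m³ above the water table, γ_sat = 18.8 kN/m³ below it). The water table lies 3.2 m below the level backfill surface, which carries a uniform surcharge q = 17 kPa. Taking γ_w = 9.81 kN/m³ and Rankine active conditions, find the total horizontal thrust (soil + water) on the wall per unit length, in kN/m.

K_a = tan²(45° − φ/2) = 0.2204.
γ' = 18.8 − 9.81 = 8.990 kN/m³. h₂ = H − d_w = 3.5 m.
σ'_h: at surface K_a·q = 3.747; at WT K_a(q+γd_w) = 15.32; at base K_a(q+γd_w+γ'h₂) = 22.25 kPa.
P₁ = ½(3.747+15.32)×3.2 = 30.50; P₂ = ½(15.32+22.25)×3.5 = 65.74; P_w = ½γ_w h₂² = 60.09.
Total = 30.50+65.74+60.09 = 156.3 kN/m.

156 kN/m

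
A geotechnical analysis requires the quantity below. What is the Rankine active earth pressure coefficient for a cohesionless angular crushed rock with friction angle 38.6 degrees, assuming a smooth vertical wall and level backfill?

K_a = (1 − sin φ)/(1 + sin φ) = (1 − sin 38.6°)/(1 + sin 38.6°) = 0.2316.

0.232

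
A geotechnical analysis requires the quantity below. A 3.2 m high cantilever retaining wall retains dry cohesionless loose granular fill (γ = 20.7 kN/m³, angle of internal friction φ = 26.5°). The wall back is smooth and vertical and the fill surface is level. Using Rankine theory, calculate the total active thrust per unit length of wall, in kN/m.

40.6 kN/m

K_a = tan²(45° − φ/2) = 0.3829.
P_a = ½ K_a γ H² = 0.5 × 0.3829 × 20.7 × 3.2² = 40.59 kN/m.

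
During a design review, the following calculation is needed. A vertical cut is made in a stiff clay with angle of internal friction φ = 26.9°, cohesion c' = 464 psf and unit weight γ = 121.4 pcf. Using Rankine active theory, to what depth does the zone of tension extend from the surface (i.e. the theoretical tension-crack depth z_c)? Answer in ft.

12.4 ft

K_a = tan²(45° − 26.9°/2) = 0.3770; √K_a = 0.6140.
The active pressure is zero where K_a γ z = 2c√K_a, so z_c = 2c/(γ√K_a) = 2×464/(121.4×0.6140) = 12.45 ft.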